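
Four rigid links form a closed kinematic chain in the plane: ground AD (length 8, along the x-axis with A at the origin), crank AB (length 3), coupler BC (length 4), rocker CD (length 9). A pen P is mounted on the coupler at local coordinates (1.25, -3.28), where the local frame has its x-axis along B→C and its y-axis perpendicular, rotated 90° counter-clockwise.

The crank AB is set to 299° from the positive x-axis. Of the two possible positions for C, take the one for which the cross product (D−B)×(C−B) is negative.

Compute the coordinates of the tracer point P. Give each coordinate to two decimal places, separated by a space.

A=(0,0), D=(8.00,0)
B = A + 3.00·(cos299°, sin299°) = (1.4544, -2.6239)
|BD| = 7.0519
circle(B,4.00) ∩ circle(D,9.00): a=-1.0827, h=3.8507
  candidates: C₊=(-0.9833,0.5475) cross=27.154; C₋=(1.8822,-6.6009) cross=-27.154
  mode - wants cross < 0 → take C=(1.8822,-6.6009) (cross=-27.154)
ex = (C−B)/|BC| = (0.1069,-0.9943); ey = (0.9943,0.1069)
P = B + 1.25·ex + -3.28·ey = (-1.6731,-4.2174)

-1.67 -4.22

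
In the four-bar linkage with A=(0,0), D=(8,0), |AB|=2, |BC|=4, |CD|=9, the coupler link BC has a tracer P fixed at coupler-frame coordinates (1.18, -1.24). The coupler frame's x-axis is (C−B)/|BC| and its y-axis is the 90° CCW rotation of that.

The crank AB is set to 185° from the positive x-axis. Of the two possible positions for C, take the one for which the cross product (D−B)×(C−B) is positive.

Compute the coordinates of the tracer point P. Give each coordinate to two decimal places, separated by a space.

-0.37 0.37

A=(0,0), D=(8.00,0)
B = A + 2.00·(cos185°, sin185°) = (-1.9924, -0.1743)
|BD| = 9.9939
circle(B,4.00) ∩ circle(D,9.00): a=1.7450, h=3.5993
  candidates: C₊=(-0.3105,3.4549) cross=35.971; C₋=(-0.1849,-3.7426) cross=-35.971
  mode + wants cross > 0 → take C=(-0.3105,3.4549) (cross=35.971)
ex = (C−B)/|BC| = (0.4205,0.9073); ey = (-0.9073,0.4205)
P = B + 1.18·ex + -1.24·ey = (-0.3712,0.3749)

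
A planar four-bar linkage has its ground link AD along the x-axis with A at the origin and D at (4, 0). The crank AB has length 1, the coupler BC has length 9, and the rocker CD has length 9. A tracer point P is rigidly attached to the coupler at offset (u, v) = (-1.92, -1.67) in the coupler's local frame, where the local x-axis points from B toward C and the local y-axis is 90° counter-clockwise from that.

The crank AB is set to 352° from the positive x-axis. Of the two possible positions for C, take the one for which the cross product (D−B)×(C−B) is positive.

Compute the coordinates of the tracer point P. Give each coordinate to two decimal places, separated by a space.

2.41 -2.25

A=(0,0), D=(4.00,0)
B = A + 1.00·(cos352°, sin352°) = (0.9903, -0.1392)
|BD| = 3.0129
circle(B,9.00) ∩ circle(D,9.00): a=1.5065, h=8.8730
  candidates: C₊=(2.0853,8.7940) cross=26.734; C₋=(2.9050,-8.9331) cross=-26.734
  mode + wants cross > 0 → take C=(2.0853,8.7940) (cross=26.734)
ex = (C−B)/|BC| = (0.1217,0.9926); ey = (-0.9926,0.1217)
P = B + -1.92·ex + -1.67·ey = (2.4143,-2.2481)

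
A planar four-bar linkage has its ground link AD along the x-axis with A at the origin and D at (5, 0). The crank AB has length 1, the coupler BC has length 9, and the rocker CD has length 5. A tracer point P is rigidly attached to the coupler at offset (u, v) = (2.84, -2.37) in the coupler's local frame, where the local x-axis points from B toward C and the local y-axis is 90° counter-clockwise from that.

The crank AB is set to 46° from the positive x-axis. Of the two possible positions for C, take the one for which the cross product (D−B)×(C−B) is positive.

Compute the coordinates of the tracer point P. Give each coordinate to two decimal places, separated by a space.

3.83 -1.25

A=(0,0), D=(5.00,0)
B = A + 1.00·(cos46°, sin46°) = (0.6947, 0.7193)
|BD| = 4.3650
circle(B,9.00) ∩ circle(D,5.00): a=8.5971, h=2.6625
  candidates: C₊=(9.6130,1.9287) cross=11.622; C₋=(8.7355,-3.3236) cross=-11.622
  mode + wants cross > 0 → take C=(9.6130,1.9287) (cross=11.622)
ex = (C−B)/|BC| = (0.9909,0.1344); ey = (-0.1344,0.9909)
P = B + 2.84·ex + -2.37·ey = (3.8274,-1.2475)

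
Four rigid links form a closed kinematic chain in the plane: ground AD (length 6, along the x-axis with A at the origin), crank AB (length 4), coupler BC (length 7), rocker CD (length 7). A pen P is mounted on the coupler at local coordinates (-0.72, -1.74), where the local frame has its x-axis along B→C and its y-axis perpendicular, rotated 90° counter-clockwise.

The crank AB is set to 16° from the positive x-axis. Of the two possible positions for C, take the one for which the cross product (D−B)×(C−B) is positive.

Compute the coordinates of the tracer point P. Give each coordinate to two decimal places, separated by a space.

A=(0,0), D=(6.00,0)
B = A + 4.00·(cos16°, sin16°) = (3.8450, 1.1025)
|BD| = 2.4206
circle(B,7.00) ∩ circle(D,7.00): a=1.2103, h=6.8946
  candidates: C₊=(8.0629,6.6891) cross=16.689; C₋=(1.7822,-5.5866) cross=-16.689
  mode + wants cross > 0 → take C=(8.0629,6.6891) (cross=16.689)
ex = (C−B)/|BC| = (0.6025,0.7981); ey = (-0.7981,0.6025)
P = B + -0.72·ex + -1.74·ey = (4.7999,-0.5205)

4.80 -0.52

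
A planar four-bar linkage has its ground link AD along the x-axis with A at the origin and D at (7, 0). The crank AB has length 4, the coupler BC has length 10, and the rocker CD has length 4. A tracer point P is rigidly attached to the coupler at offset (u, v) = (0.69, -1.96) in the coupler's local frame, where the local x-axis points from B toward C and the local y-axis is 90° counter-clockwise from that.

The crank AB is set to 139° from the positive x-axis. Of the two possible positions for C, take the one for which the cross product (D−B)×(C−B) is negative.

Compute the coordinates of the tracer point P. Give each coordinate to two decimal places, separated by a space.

-3.66 0.65

A=(0,0), D=(7.00,0)
B = A + 4.00·(cos139°, sin139°) = (-3.0188, 2.6242)
|BD| = 10.3568
circle(B,10.00) ∩ circle(D,4.00): a=9.2337, h=3.8391
  candidates: C₊=(6.8863,3.9984) cross=39.761; C₋=(4.9408,-3.4292) cross=-39.761
  mode - wants cross < 0 → take C=(4.9408,-3.4292) (cross=-39.761)
ex = (C−B)/|BC| = (0.7960,-0.6053); ey = (0.6053,0.7960)
P = B + 0.69·ex + -1.96·ey = (-3.6561,0.6465)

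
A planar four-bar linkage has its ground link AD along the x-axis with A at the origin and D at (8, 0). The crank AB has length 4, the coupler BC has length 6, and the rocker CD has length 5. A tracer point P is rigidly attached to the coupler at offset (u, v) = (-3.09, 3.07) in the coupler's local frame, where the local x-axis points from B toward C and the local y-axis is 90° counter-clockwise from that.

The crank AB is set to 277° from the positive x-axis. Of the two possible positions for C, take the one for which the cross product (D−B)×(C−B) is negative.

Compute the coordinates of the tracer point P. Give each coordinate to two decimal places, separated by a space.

-2.18 -0.52

A=(0,0), D=(8.00,0)
B = A + 4.00·(cos277°, sin277°) = (0.4875, -3.9702)
|BD| = 8.4971
circle(B,6.00) ∩ circle(D,5.00): a=4.8958, h=3.4686
  candidates: C₊=(3.1954,1.3840) cross=29.473; C₋=(6.4367,-4.7493) cross=-29.473
  mode - wants cross < 0 → take C=(6.4367,-4.7493) (cross=-29.473)
ex = (C−B)/|BC| = (0.9915,-0.1299); ey = (0.1299,0.9915)
P = B + -3.09·ex + 3.07·ey = (-2.1777,-0.5249)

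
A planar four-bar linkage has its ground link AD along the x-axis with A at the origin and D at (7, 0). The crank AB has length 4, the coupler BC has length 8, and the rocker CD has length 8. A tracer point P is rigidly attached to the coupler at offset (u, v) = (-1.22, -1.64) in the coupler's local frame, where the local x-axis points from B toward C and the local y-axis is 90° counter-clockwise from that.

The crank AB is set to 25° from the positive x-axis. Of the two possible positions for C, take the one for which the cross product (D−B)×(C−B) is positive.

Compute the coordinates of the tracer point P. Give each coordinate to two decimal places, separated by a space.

4.09 -0.30

A=(0,0), D=(7.00,0)
B = A + 4.00·(cos25°, sin25°) = (3.6252, 1.6905)
|BD| = 3.7745
circle(B,8.00) ∩ circle(D,8.00): a=1.8872, h=7.7742
  candidates: C₊=(8.7944,7.7962) cross=29.344; C₋=(1.8308,-6.1057) cross=-29.344
  mode + wants cross > 0 → take C=(8.7944,7.7962) (cross=29.344)
ex = (C−B)/|BC| = (0.6462,0.7632); ey = (-0.7632,0.6462)
P = B + -1.22·ex + -1.64·ey = (4.0886,-0.3003)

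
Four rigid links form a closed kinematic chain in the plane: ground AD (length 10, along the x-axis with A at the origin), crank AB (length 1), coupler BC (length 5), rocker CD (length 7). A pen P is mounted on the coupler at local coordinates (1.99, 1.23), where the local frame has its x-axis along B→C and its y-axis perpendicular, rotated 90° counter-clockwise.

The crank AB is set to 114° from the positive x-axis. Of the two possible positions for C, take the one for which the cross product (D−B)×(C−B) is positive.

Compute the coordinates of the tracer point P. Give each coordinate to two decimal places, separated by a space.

A=(0,0), D=(10.00,0)
B = A + 1.00·(cos114°, sin114°) = (-0.4067, 0.9135)
|BD| = 10.4468
circle(B,5.00) ∩ circle(D,7.00): a=4.0747, h=2.8977
  candidates: C₊=(3.9058,3.4439) cross=30.272; C₋=(3.3990,-2.3294) cross=-30.272
  mode + wants cross > 0 → take C=(3.9058,3.4439) (cross=30.272)
ex = (C−B)/|BC| = (0.8625,0.5061); ey = (-0.5061,0.8625)
P = B + 1.99·ex + 1.23·ey = (0.6872,2.9815)

0.69 2.98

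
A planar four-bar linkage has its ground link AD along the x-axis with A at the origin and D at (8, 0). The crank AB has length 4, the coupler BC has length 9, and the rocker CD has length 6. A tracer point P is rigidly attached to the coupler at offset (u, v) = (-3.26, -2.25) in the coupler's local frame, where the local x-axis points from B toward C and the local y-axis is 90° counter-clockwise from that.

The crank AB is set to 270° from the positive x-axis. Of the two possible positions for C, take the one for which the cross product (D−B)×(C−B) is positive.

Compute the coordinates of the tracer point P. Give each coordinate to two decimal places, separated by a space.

A=(0,0), D=(8.00,0)
B = A + 4.00·(cos270°, sin270°) = (-0.0000, -4.0000)
|BD| = 8.9443
circle(B,9.00) ∩ circle(D,6.00): a=6.9877, h=5.6720
  candidates: C₊=(3.7134,4.1982) cross=50.732; C₋=(8.7866,-5.9482) cross=-50.732
  mode + wants cross > 0 → take C=(3.7134,4.1982) (cross=50.732)
ex = (C−B)/|BC| = (0.4126,0.9109); ey = (-0.9109,0.4126)
P = B + -3.26·ex + -2.25·ey = (0.7045,-7.8979)

0.70 -7.90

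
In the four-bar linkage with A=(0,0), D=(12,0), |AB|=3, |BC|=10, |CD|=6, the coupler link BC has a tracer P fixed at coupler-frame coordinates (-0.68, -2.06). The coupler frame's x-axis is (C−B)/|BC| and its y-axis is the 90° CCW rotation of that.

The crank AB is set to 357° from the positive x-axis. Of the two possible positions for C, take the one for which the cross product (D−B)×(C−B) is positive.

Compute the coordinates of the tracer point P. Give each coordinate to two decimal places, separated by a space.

A=(0,0), D=(12.00,0)
B = A + 3.00·(cos357°, sin357°) = (2.9959, -0.1570)
|BD| = 9.0055
circle(B,10.00) ∩ circle(D,6.00): a=8.0561, h=5.9244
  candidates: C₊=(10.9475,5.9070) cross=53.352; C₋=(11.1541,-5.9401) cross=-53.352
  mode + wants cross > 0 → take C=(10.9475,5.9070) (cross=53.352)
ex = (C−B)/|BC| = (0.7952,0.6064); ey = (-0.6064,0.7952)
P = B + -0.68·ex + -2.06·ey = (3.7044,-2.2074)

3.70 -2.21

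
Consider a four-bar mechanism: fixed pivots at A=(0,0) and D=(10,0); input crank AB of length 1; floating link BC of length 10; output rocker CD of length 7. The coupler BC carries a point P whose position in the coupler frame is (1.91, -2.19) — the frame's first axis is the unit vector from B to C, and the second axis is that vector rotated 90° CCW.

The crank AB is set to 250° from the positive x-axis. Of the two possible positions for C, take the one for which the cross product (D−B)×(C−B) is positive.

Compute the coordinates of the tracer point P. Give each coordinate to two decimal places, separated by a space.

2.56 -1.12

A=(0,0), D=(10.00,0)
B = A + 1.00·(cos250°, sin250°) = (-0.3420, -0.9397)
|BD| = 10.3846
circle(B,10.00) ∩ circle(D,7.00): a=7.6479, h=6.4428
  candidates: C₊=(6.6915,6.1688) cross=66.906; C₋=(7.8575,-6.6641) cross=-66.906
  mode + wants cross > 0 → take C=(6.6915,6.1688) (cross=66.906)
ex = (C−B)/|BC| = (0.7033,0.7108); ey = (-0.7108,0.7033)
P = B + 1.91·ex + -2.19·ey = (2.5581,-1.1223)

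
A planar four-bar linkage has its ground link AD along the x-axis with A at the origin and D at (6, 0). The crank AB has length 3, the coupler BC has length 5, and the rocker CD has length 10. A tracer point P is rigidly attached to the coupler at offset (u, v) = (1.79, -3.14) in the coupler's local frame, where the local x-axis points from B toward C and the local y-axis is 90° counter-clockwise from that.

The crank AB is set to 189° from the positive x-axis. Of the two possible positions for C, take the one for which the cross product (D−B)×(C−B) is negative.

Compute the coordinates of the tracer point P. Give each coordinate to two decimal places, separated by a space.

A=(0,0), D=(6.00,0)
B = A + 3.00·(cos189°, sin189°) = (-2.9631, -0.4693)
|BD| = 8.9753
circle(B,5.00) ∩ circle(D,10.00): a=0.3096, h=4.9904
  candidates: C₊=(-2.9149,4.5305) cross=44.791; C₋=(-2.3930,-5.4367) cross=-44.791
  mode - wants cross < 0 → take C=(-2.3930,-5.4367) (cross=-44.791)
ex = (C−B)/|BC| = (0.1140,-0.9935); ey = (0.9935,0.1140)
P = B + 1.79·ex + -3.14·ey = (-5.8785,-2.6056)

-5.88 -2.61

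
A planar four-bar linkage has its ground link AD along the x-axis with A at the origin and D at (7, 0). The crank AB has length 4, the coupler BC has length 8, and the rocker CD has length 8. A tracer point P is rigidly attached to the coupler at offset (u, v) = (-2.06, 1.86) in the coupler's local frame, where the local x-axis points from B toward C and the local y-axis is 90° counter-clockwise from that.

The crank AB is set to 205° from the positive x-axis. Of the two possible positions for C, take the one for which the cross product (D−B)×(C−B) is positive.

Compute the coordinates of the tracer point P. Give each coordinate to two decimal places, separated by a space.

A=(0,0), D=(7.00,0)
B = A + 4.00·(cos205°, sin205°) = (-3.6252, -1.6905)
|BD| = 10.7589
circle(B,8.00) ∩ circle(D,8.00): a=5.3794, h=5.9213
  candidates: C₊=(0.7570,5.0025) cross=63.706; C₋=(2.6178,-6.6930) cross=-63.706
  mode + wants cross > 0 → take C=(0.7570,5.0025) (cross=63.706)
ex = (C−B)/|BC| = (0.5478,0.8366); ey = (-0.8366,0.5478)
P = B + -2.06·ex + 1.86·ey = (-6.3098,-2.3950)

-6.31 -2.40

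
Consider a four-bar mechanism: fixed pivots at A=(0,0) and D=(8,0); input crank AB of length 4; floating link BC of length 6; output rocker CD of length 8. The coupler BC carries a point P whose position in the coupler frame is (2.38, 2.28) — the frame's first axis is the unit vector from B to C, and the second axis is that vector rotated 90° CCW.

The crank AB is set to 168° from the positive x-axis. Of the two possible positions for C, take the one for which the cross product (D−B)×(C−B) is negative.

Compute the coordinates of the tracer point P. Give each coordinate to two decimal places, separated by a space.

-0.62 1.00

A=(0,0), D=(8.00,0)
B = A + 4.00·(cos168°, sin168°) = (-3.9126, 0.8316)
|BD| = 11.9416
circle(B,6.00) ∩ circle(D,8.00): a=4.7984, h=3.6021
  candidates: C₊=(1.1250,4.0908) cross=43.015; C₋=(0.6233,-3.0959) cross=-43.015
  mode - wants cross < 0 → take C=(0.6233,-3.0959) (cross=-43.015)
ex = (C−B)/|BC| = (0.7560,-0.6546); ey = (0.6546,0.7560)
P = B + 2.38·ex + 2.28·ey = (-0.6209,0.9974)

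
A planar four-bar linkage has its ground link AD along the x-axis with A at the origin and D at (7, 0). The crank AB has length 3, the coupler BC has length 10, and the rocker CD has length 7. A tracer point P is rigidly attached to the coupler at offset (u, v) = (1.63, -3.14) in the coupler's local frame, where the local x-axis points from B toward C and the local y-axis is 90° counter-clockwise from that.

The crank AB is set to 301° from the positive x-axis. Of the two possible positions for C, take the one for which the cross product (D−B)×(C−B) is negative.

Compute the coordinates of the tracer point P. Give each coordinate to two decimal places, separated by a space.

2.10 -6.06

A=(0,0), D=(7.00,0)
B = A + 3.00·(cos301°, sin301°) = (1.5451, -2.5715)
|BD| = 6.0306
circle(B,10.00) ∩ circle(D,7.00): a=7.2437, h=6.8941
  candidates: C₊=(5.1576,6.7532) cross=41.576; C₋=(11.0370,-5.7186) cross=-41.576
  mode - wants cross < 0 → take C=(11.0370,-5.7186) (cross=-41.576)
ex = (C−B)/|BC| = (0.9492,-0.3147); ey = (0.3147,0.9492)
P = B + 1.63·ex + -3.14·ey = (2.1041,-6.0649)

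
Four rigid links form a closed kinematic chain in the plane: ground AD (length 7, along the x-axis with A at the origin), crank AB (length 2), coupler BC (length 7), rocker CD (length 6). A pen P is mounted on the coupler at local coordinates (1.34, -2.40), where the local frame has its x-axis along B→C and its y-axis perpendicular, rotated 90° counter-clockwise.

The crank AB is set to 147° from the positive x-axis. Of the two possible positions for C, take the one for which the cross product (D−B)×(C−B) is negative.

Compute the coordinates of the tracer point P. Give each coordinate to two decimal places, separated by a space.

-2.66 -1.48

A=(0,0), D=(7.00,0)
B = A + 2.00·(cos147°, sin147°) = (-1.6773, 1.0893)
|BD| = 8.7454
circle(B,7.00) ∩ circle(D,6.00): a=5.1160, h=4.7777
  candidates: C₊=(3.9939,5.1926) cross=41.784; C₋=(2.8037,-4.2885) cross=-41.784
  mode - wants cross < 0 → take C=(2.8037,-4.2885) (cross=-41.784)
ex = (C−B)/|BC| = (0.6401,-0.7683); ey = (0.7683,0.6401)
P = B + 1.34·ex + -2.40·ey = (-2.6633,-1.4765)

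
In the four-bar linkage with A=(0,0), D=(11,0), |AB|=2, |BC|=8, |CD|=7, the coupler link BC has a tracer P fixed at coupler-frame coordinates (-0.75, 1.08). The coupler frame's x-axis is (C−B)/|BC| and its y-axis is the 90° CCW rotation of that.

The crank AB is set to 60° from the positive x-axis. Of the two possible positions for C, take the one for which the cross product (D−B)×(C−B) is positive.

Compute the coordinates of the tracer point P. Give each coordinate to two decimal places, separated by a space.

A=(0,0), D=(11.00,0)
B = A + 2.00·(cos60°, sin60°) = (1.0000, 1.7321)
|BD| = 10.1489
circle(B,8.00) ∩ circle(D,7.00): a=5.8134, h=5.4958
  candidates: C₊=(7.6661,6.1551) cross=55.776; C₋=(5.7902,-4.6753) cross=-55.776
  mode + wants cross > 0 → take C=(7.6661,6.1551) (cross=55.776)
ex = (C−B)/|BC| = (0.8333,0.5529); ey = (-0.5529,0.8333)
P = B + -0.75·ex + 1.08·ey = (-0.2221,2.2173)

-0.22 2.22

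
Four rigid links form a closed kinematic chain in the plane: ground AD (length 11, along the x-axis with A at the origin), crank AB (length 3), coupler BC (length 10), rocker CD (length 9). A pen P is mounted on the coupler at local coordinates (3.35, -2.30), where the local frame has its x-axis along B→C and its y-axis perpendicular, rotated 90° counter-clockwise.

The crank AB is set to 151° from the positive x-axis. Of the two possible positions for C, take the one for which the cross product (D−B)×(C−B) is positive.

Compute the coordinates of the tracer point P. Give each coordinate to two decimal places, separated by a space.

A=(0,0), D=(11.00,0)
B = A + 3.00·(cos151°, sin151°) = (-2.6239, 1.4544)
|BD| = 13.7013
circle(B,10.00) ∩ circle(D,9.00): a=7.5440, h=6.5641
  candidates: C₊=(5.5743,7.1807) cross=89.937; C₋=(4.1807,-5.8734) cross=-89.937
  mode + wants cross > 0 → take C=(5.5743,7.1807) (cross=89.937)
ex = (C−B)/|BC| = (0.8198,0.5726); ey = (-0.5726,0.8198)
P = B + 3.35·ex + -2.30·ey = (1.4396,1.4871)

1.44 1.49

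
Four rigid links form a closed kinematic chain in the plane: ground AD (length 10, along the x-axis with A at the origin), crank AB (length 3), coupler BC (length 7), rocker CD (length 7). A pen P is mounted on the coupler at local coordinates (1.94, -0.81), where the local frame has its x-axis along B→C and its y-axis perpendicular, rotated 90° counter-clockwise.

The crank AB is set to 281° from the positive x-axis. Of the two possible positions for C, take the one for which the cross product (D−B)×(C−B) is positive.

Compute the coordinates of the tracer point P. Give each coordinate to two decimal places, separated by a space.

A=(0,0), D=(10.00,0)
B = A + 3.00·(cos281°, sin281°) = (0.5724, -2.9449)
|BD| = 9.8768
circle(B,7.00) ∩ circle(D,7.00): a=4.9384, h=4.9611
  candidates: C₊=(3.8070,3.2630) cross=48.999; C₋=(6.7654,-6.2079) cross=-48.999
  mode + wants cross > 0 → take C=(3.8070,3.2630) (cross=48.999)
ex = (C−B)/|BC| = (0.4621,0.8868); ey = (-0.8868,0.4621)
P = B + 1.94·ex + -0.81·ey = (2.1872,-1.5987)

2.19 -1.60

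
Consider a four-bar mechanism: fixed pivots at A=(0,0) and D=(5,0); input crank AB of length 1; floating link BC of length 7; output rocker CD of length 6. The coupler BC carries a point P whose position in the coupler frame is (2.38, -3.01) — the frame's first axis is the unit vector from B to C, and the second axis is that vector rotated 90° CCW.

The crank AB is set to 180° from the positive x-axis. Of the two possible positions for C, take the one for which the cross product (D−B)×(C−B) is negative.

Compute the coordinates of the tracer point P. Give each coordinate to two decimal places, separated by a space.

-2.06 -3.69

A=(0,0), D=(5.00,0)
B = A + 1.00·(cos180°, sin180°) = (-1.0000, 0.0000)
|BD| = 6.0000
circle(B,7.00) ∩ circle(D,6.00): a=4.0833, h=5.6856
  candidates: C₊=(3.0833,5.6856) cross=34.114; C₋=(3.0833,-5.6856) cross=-34.114
  mode - wants cross < 0 → take C=(3.0833,-5.6856) (cross=-34.114)
ex = (C−B)/|BC| = (0.5833,-0.8122); ey = (0.8122,0.5833)
P = B + 2.38·ex + -3.01·ey = (-2.0565,-3.6889)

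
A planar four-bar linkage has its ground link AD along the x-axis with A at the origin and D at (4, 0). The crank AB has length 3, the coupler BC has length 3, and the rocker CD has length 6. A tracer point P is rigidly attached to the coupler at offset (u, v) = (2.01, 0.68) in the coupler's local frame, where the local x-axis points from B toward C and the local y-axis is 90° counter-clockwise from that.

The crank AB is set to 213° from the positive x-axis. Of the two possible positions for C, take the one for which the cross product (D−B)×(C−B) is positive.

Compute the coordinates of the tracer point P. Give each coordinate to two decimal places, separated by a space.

-2.74 0.48

A=(0,0), D=(4.00,0)
B = A + 3.00·(cos213°, sin213°) = (-2.5160, -1.6339)
|BD| = 6.7177
circle(B,3.00) ∩ circle(D,6.00): a=1.3493, h=2.6795
  candidates: C₊=(-1.8590,1.2932) cross=18.000; C₋=(-0.5556,-3.9047) cross=-18.000
  mode + wants cross > 0 → take C=(-1.8590,1.2932) (cross=18.000)
ex = (C−B)/|BC| = (0.2190,0.9757); ey = (-0.9757,0.2190)
P = B + 2.01·ex + 0.68·ey = (-2.7393,0.4762)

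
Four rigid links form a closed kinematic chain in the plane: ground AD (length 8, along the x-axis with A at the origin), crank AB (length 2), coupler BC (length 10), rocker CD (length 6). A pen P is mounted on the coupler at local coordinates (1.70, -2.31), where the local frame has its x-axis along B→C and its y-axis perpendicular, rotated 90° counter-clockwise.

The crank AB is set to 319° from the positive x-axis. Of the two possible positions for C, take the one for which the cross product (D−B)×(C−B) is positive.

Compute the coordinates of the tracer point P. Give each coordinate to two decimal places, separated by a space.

A=(0,0), D=(8.00,0)
B = A + 2.00·(cos319°, sin319°) = (1.5094, -1.3121)
|BD| = 6.6219
circle(B,10.00) ∩ circle(D,6.00): a=8.1434, h=5.8039
  candidates: C₊=(8.3413,5.9903) cross=38.433; C₋=(10.6414,-5.3873) cross=-38.433
  mode + wants cross > 0 → take C=(8.3413,5.9903) (cross=38.433)
ex = (C−B)/|BC| = (0.6832,0.7302); ey = (-0.7302,0.6832)
P = B + 1.70·ex + -2.31·ey = (4.3577,-1.6489)

4.36 -1.65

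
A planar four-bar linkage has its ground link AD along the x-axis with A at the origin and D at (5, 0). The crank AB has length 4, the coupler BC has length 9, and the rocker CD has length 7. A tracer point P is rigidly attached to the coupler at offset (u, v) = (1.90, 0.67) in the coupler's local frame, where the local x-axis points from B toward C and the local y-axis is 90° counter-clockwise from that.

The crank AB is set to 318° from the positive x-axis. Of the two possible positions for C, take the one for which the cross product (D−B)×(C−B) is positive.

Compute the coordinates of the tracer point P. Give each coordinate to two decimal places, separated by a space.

2.07 -0.87

A=(0,0), D=(5.00,0)
B = A + 4.00·(cos318°, sin318°) = (2.9726, -2.6765)
|BD| = 3.3577
circle(B,9.00) ∩ circle(D,7.00): a=6.4440, h=6.2829
  candidates: C₊=(1.8553,6.2539) cross=21.096; C₋=(11.8718,-1.3335) cross=-21.096
  mode + wants cross > 0 → take C=(1.8553,6.2539) (cross=21.096)
ex = (C−B)/|BC| = (-0.1241,0.9923); ey = (-0.9923,-0.1241)
P = B + 1.90·ex + 0.67·ey = (2.0719,-0.8744)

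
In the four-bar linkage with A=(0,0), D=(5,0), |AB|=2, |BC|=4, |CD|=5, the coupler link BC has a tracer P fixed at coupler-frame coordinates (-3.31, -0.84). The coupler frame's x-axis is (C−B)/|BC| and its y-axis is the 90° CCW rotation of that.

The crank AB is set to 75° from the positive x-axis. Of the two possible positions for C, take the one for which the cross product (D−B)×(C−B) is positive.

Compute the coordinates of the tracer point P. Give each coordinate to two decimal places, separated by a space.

-1.26 -0.98

A=(0,0), D=(5.00,0)
B = A + 2.00·(cos75°, sin75°) = (0.5176, 1.9319)
|BD| = 4.8809
circle(B,4.00) ∩ circle(D,5.00): a=1.5185, h=3.7006
  candidates: C₊=(3.3768,4.7292) cross=18.062; C₋=(0.4475,-2.0675) cross=-18.062
  mode + wants cross > 0 → take C=(3.3768,4.7292) (cross=18.062)
ex = (C−B)/|BC| = (0.7148,0.6993); ey = (-0.6993,0.7148)
P = B + -3.31·ex + -0.84·ey = (-1.2609,-0.9834)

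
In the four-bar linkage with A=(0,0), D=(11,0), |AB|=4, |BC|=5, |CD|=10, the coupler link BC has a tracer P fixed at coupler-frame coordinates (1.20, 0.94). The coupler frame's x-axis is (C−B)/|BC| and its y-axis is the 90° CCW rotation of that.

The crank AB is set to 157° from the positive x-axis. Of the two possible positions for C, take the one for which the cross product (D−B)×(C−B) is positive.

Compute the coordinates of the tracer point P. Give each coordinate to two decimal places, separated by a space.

A=(0,0), D=(11.00,0)
B = A + 4.00·(cos157°, sin157°) = (-3.6820, 1.5629)
|BD| = 14.7650
circle(B,5.00) ∩ circle(D,10.00): a=4.8427, h=1.2443
  candidates: C₊=(1.2652,2.2876) cross=18.372; C₋=(1.0017,-0.1870) cross=-18.372
  mode + wants cross > 0 → take C=(1.2652,2.2876) (cross=18.372)
ex = (C−B)/|BC| = (0.9894,0.1449); ey = (-0.1449,0.9894)
P = B + 1.20·ex + 0.94·ey = (-2.6309,2.6669)

-2.63 2.67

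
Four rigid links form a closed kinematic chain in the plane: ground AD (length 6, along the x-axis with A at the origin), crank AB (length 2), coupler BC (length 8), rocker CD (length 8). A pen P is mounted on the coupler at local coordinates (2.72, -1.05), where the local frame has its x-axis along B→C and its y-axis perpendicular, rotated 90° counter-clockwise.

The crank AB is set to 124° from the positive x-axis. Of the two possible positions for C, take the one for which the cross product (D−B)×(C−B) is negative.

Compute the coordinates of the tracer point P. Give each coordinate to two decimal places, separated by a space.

-1.48 -1.24

A=(0,0), D=(6.00,0)
B = A + 2.00·(cos124°, sin124°) = (-1.1184, 1.6581)
|BD| = 7.3089
circle(B,8.00) ∩ circle(D,8.00): a=3.6545, h=7.1165
  candidates: C₊=(4.0552,7.7600) cross=52.014; C₋=(0.8264,-6.1019) cross=-52.014
  mode - wants cross < 0 → take C=(0.8264,-6.1019) (cross=-52.014)
ex = (C−B)/|BC| = (0.2431,-0.9700); ey = (0.9700,0.2431)
P = B + 2.72·ex + -1.05·ey = (-1.4757,-1.2356)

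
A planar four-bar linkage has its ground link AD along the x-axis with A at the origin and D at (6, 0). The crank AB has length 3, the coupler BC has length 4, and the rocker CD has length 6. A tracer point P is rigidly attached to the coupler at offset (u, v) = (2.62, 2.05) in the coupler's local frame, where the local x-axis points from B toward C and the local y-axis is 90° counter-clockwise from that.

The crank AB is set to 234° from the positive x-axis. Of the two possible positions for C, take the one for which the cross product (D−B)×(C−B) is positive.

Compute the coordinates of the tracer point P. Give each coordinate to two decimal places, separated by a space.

A=(0,0), D=(6.00,0)
B = A + 3.00·(cos234°, sin234°) = (-1.7634, -2.4271)
|BD| = 8.1339
circle(B,4.00) ∩ circle(D,6.00): a=2.8375, h=2.8193
  candidates: C₊=(0.1037,1.1105) cross=22.932; C₋=(1.7861,-4.2712) cross=-22.932
  mode + wants cross > 0 → take C=(0.1037,1.1105) (cross=22.932)
ex = (C−B)/|BC| = (0.4668,0.8844); ey = (-0.8844,0.4668)
P = B + 2.62·ex + 2.05·ey = (-2.3535,0.8469)

-2.35 0.85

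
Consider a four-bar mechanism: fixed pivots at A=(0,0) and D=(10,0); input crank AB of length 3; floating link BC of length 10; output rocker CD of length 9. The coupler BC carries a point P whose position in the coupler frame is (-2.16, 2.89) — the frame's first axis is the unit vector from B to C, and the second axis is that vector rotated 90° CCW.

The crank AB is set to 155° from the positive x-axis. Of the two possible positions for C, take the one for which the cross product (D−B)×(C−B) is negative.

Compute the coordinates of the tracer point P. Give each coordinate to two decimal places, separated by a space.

-1.88 4.78

A=(0,0), D=(10.00,0)
B = A + 3.00·(cos155°, sin155°) = (-2.7189, 1.2679)
|BD| = 12.7820
circle(B,10.00) ∩ circle(D,9.00): a=7.1342, h=7.0074
  candidates: C₊=(5.0752,7.5330) cross=89.568; C₋=(3.6850,-6.4126) cross=-89.568
  mode - wants cross < 0 → take C=(3.6850,-6.4126) (cross=-89.568)
ex = (C−B)/|BC| = (0.6404,-0.7680); ey = (0.7680,0.6404)
P = B + -2.16·ex + 2.89·ey = (-1.8825,4.7776)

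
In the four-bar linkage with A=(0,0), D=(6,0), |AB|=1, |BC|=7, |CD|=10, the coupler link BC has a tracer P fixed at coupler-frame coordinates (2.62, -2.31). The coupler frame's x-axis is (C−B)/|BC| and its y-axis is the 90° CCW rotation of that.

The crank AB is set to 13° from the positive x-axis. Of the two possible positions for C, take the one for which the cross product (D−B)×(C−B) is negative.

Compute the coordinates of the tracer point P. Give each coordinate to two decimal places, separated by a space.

A=(0,0), D=(6.00,0)
B = A + 1.00·(cos13°, sin13°) = (0.9744, 0.2250)
|BD| = 5.0307
circle(B,7.00) ∩ circle(D,10.00): a=-2.5536, h=6.5176
  candidates: C₊=(-1.2852,6.8502) cross=32.788; C₋=(-1.8681,-6.1720) cross=-32.788
  mode - wants cross < 0 → take C=(-1.8681,-6.1720) (cross=-32.788)
ex = (C−B)/|BC| = (-0.4061,-0.9138); ey = (0.9138,-0.4061)
P = B + 2.62·ex + -2.31·ey = (-2.2005,-1.2313)

-2.20 -1.23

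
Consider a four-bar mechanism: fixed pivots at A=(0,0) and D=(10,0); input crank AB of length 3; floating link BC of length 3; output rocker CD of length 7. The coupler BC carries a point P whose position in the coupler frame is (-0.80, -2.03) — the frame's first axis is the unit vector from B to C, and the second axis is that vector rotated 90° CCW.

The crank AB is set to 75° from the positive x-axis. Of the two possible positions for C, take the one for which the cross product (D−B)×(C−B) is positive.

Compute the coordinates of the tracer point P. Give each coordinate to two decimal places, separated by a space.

0.17 0.80

A=(0,0), D=(10.00,0)
B = A + 3.00·(cos75°, sin75°) = (0.7765, 2.8978)
|BD| = 9.6680
circle(B,3.00) ∩ circle(D,7.00): a=2.7653, h=1.1631
  candidates: C₊=(3.7633,3.1786) cross=11.245; C₋=(3.0660,0.9593) cross=-11.245
  mode + wants cross > 0 → take C=(3.7633,3.1786) (cross=11.245)
ex = (C−B)/|BC| = (0.9956,0.0936); ey = (-0.0936,0.9956)
P = B + -0.80·ex + -2.03·ey = (0.1700,0.8018)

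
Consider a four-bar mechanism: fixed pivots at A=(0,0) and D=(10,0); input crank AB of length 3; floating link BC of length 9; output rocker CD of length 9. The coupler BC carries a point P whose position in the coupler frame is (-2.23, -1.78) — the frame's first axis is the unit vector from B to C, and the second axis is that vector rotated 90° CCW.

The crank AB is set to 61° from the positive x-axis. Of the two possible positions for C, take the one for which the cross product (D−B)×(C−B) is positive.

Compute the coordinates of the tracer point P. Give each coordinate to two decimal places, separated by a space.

1.05 -0.20

A=(0,0), D=(10.00,0)
B = A + 3.00·(cos61°, sin61°) = (1.4544, 2.6239)
|BD| = 8.9393
circle(B,9.00) ∩ circle(D,9.00): a=4.4697, h=7.8117
  candidates: C₊=(8.0201,8.7795) cross=69.831; C₋=(3.4343,-6.1557) cross=-69.831
  mode + wants cross > 0 → take C=(8.0201,8.7795) (cross=69.831)
ex = (C−B)/|BC| = (0.7295,0.6840); ey = (-0.6840,0.7295)
P = B + -2.23·ex + -1.78·ey = (1.0451,-0.1999)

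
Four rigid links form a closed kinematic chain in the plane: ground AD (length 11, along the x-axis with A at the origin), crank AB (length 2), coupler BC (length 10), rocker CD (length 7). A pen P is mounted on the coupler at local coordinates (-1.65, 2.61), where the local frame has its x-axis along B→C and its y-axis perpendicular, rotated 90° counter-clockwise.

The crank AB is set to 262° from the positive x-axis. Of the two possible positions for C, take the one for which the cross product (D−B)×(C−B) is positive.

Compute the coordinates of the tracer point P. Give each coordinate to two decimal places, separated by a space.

A=(0,0), D=(11.00,0)
B = A + 2.00·(cos262°, sin262°) = (-0.2783, -1.9805)
|BD| = 11.4509
circle(B,10.00) ∩ circle(D,7.00): a=7.9524, h=6.0630
  candidates: C₊=(6.5055,5.3665) cross=69.427; C₋=(8.6028,-6.5767) cross=-69.427
  mode + wants cross > 0 → take C=(6.5055,5.3665) (cross=69.427)
ex = (C−B)/|BC| = (0.6784,0.7347); ey = (-0.7347,0.6784)
P = B + -1.65·ex + 2.61·ey = (-3.3153,-1.4222)

-3.32 -1.42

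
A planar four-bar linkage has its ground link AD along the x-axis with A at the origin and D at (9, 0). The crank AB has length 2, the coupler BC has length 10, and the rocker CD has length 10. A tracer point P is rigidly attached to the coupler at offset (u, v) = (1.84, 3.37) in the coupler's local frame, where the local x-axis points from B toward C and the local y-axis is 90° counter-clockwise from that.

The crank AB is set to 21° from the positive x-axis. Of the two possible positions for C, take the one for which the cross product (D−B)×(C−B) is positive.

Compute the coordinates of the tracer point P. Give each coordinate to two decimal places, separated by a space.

A=(0,0), D=(9.00,0)
B = A + 2.00·(cos21°, sin21°) = (1.8672, 0.7167)
|BD| = 7.1688
circle(B,10.00) ∩ circle(D,10.00): a=3.5844, h=9.3355
  candidates: C₊=(6.3670,9.6471) cross=66.924; C₋=(4.5002,-8.9304) cross=-66.924
  mode + wants cross > 0 → take C=(6.3670,9.6471) (cross=66.924)
ex = (C−B)/|BC| = (0.4500,0.8930); ey = (-0.8930,0.4500)
P = B + 1.84·ex + 3.37·ey = (-0.3144,3.8764)

-0.31 3.88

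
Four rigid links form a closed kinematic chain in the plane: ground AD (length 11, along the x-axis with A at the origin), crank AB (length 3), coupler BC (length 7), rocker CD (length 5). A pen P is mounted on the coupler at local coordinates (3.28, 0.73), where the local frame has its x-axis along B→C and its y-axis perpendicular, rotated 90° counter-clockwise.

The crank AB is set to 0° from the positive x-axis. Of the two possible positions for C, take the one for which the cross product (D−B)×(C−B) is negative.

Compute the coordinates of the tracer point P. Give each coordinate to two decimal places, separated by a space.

A=(0,0), D=(11.00,0)
B = A + 3.00·(cos0°, sin0°) = (3.0000, 0.0000)
|BD| = 8.0000
circle(B,7.00) ∩ circle(D,5.00): a=5.5000, h=4.3301
  candidates: C₊=(8.5000,4.3301) cross=34.641; C₋=(8.5000,-4.3301) cross=-34.641
  mode - wants cross < 0 → take C=(8.5000,-4.3301) (cross=-34.641)
ex = (C−B)/|BC| = (0.7857,-0.6186); ey = (0.6186,0.7857)
P = B + 3.28·ex + 0.73·ey = (6.0287,-1.4554)

6.03 -1.46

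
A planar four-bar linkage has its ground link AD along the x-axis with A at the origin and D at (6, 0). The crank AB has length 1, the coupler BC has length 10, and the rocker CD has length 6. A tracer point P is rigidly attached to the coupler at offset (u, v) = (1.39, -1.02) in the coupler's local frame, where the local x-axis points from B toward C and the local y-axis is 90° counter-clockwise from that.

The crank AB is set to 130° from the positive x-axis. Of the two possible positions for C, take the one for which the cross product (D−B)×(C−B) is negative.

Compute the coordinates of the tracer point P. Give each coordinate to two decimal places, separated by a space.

A=(0,0), D=(6.00,0)
B = A + 1.00·(cos130°, sin130°) = (-0.6428, 0.7660)
|BD| = 6.6868
circle(B,10.00) ∩ circle(D,6.00): a=8.1289, h=5.8241
  candidates: C₊=(8.0999,5.6206) cross=38.945; C₋=(6.7654,-5.9510) cross=-38.945
  mode - wants cross < 0 → take C=(6.7654,-5.9510) (cross=-38.945)
ex = (C−B)/|BC| = (0.7408,-0.6717); ey = (0.6717,0.7408)
P = B + 1.39·ex + -1.02·ey = (-0.2982,-0.9233)

-0.30 -0.92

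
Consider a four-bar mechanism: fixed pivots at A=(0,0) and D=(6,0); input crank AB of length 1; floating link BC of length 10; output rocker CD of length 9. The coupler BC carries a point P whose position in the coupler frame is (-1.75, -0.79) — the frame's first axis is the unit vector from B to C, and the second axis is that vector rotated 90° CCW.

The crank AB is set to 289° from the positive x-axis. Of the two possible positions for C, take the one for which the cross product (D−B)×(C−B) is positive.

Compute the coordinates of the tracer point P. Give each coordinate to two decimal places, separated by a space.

A=(0,0), D=(6.00,0)
B = A + 1.00·(cos289°, sin289°) = (0.3256, -0.9455)
|BD| = 5.7527
circle(B,10.00) ∩ circle(D,9.00): a=4.5277, h=8.9163
  candidates: C₊=(3.3262,8.5937) cross=51.292; C₋=(6.2572,-8.9963) cross=-51.292
  mode + wants cross > 0 → take C=(3.3262,8.5937) (cross=51.292)
ex = (C−B)/|BC| = (0.3001,0.9539); ey = (-0.9539,0.3001)
P = B + -1.75·ex + -0.79·ey = (0.5540,-2.8519)

0.55 -2.85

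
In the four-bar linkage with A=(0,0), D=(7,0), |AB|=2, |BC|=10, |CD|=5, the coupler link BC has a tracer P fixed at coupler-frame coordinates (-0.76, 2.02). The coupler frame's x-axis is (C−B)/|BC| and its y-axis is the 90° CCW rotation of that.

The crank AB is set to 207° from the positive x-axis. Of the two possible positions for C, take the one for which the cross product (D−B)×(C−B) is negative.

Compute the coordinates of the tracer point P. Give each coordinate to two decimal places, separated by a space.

-1.65 1.25

A=(0,0), D=(7.00,0)
B = A + 2.00·(cos207°, sin207°) = (-1.7820, -0.9080)
|BD| = 8.8288
circle(B,10.00) ∩ circle(D,5.00): a=8.6619, h=4.9972
  candidates: C₊=(6.3200,4.9535) cross=44.120; C₋=(7.3478,-4.9879) cross=-44.120
  mode - wants cross < 0 → take C=(7.3478,-4.9879) (cross=-44.120)
ex = (C−B)/|BC| = (0.9130,-0.4080); ey = (0.4080,0.9130)
P = B + -0.76·ex + 2.02·ey = (-1.6517,1.2463)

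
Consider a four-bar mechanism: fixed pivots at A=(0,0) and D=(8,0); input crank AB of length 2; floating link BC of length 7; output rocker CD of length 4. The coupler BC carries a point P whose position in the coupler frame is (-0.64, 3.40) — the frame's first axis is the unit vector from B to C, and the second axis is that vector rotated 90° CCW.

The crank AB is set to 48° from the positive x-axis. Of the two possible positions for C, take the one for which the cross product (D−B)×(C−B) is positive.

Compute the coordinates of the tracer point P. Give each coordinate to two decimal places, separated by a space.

-0.48 4.43

A=(0,0), D=(8.00,0)
B = A + 2.00·(cos48°, sin48°) = (1.3383, 1.4863)
|BD| = 6.8255
circle(B,7.00) ∩ circle(D,4.00): a=5.8302, h=3.8742
  candidates: C₊=(7.8721,3.9980) cross=26.443; C₋=(6.1849,-3.5645) cross=-26.443
  mode + wants cross > 0 → take C=(7.8721,3.9980) (cross=26.443)
ex = (C−B)/|BC| = (0.9334,0.3588); ey = (-0.3588,0.9334)
P = B + -0.64·ex + 3.40·ey = (-0.4791,4.4302)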